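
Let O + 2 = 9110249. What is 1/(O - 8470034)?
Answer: 1/640213 ≈ 1.5620e-6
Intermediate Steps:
O = 9110247 (O = -2 + 9110249 = 9110247)
1/(O - 8470034) = 1/(9110247 - 8470034) = 1/640213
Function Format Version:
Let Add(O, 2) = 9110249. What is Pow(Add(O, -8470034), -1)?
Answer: Rational(1, 640213) ≈ 1.5620e-6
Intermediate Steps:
O = 9110247 (O = Add(-2, 9110249) = 9110247)
Pow(Add(O, -8470034), -1) = Pow(Add(9110247, -8470034), -1) = Pow(640213, -1) = Rational(1, 640213)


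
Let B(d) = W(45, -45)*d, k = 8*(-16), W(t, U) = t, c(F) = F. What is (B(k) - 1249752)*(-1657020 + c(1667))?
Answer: 2078315555736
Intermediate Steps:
k = -128
B(d) = 45*d
(B(k) - 1249752)*(-1657020 + c(1667)) = (45*(-128) - 1249752)*(-1657020 + 1667) = (-5760 - 1249752)*(-1655353) = -1255512*(-1655353) = 2078315555736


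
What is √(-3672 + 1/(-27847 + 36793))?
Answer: I*√32652612734/2982 ≈ 60.597*I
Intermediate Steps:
√(-3672 + 1/(-27847 + 36793)) = √(-3672 + 1/8946) = √(-32849711/8946) = I*√32652612734/2982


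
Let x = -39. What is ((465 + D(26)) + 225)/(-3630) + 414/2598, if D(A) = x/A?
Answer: -31767/1047860 ≈ -0.030316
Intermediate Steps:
D(A) = -39/A
((465 + D(26)) + 225)/(-3630) + 414/2598 = ((465 - 39/26) + 225)/(-3630) + 414/2598 = ((465 - 39*1/26) + 225)*(-1/3630) + 414*(1/2598) = ((465 - 3/2) + 225)*(-1/3630) + 69/433 = (927/2 + 225)*(-1/3630) + 69/433 = (1377/2)*(-1/3630) + 69/433 = -459/2420 + 69/433 = -31767/1047860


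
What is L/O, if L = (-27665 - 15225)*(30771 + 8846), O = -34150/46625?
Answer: 1584478943725/683 ≈ 2.3199e+9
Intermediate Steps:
O = -1366/1865 (O = -34150*1/46625 = -1366/1865 ≈ -0.73244)
L = -1699173130 (L = -42890*39617 = -1699173130)
L/O = -1699173130/(-1366/1865) = -1699173130*(-1865/1366) = 1584478943725/683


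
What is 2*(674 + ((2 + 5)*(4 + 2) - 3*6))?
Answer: 1396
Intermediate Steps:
2*(674 + ((2 + 5)*(4 + 2) - 3*6)) = 2*(674 + (7*6 - 18)) = 2*(674 + (42 - 18)) = 2*(674 + 24) = 2*698 = 1396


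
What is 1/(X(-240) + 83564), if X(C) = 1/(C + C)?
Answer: 480/40110719 ≈ 1.1967e-5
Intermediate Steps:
X(C) = 1/(2*C)
1/(X(-240) + 83564) = 1/((½)/(-240) + 83564) = 1/((½)*(-1/240) + 83564) = 1/(-1/480 + 83564) = 1/(40110719/480) = 480/40110719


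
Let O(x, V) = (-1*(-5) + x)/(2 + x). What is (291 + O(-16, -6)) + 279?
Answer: 7991/14 ≈ 570.79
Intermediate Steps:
O(x, V) = (5 + x)/(2 + x)
(291 + O(-16, -6)) + 279 = (291 + (5 - 16)/(2 - 16)) + 279 = (291 - 11/(-14)) + 279 = (291 - 1/14*(-11)) + 279 = (291 + 11/14) + 279 = 4085/14 + 279 = 7991/14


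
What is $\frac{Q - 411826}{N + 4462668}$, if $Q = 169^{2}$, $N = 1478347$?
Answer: $- \frac{76653}{1188203} \approx -0.064512$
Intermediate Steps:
$Q = 28561$
$\frac{Q - 411826}{N + 4462668} = \frac{28561 - 411826}{1478347 + 4462668} = - \frac{383265}{5941015} = \left(-383265\right) \frac{1}{5941015} = - \frac{76653}{1188203}$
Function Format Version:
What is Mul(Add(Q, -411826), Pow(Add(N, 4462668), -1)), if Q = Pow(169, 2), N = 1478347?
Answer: Rational(-76653, 1188203) ≈ -0.064512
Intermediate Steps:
Q = 28561
Mul(Add(Q, -411826), Pow(Add(N, 4462668), -1)) = Mul(Add(28561, -411826), Pow(Add(1478347, 4462668), -1)) = Mul(-383265, Pow(5941015, -1)) = Mul(-383265, Rational(1, 5941015)) = Rational(-76653, 1188203)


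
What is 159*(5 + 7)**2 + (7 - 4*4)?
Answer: 22887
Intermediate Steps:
159*(5 + 7)**2 + (7 - 4*4) = 159*12**2 + (7 - 16) = 159*144 - 9 = 22896 - 9 = 22887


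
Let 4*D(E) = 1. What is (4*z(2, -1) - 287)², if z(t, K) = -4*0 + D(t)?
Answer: 81796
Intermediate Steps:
D(E) = ¼ (D(E) = (¼)*1 = ¼)
z(t, K) = ¼ (z(t, K) = -4*0 + ¼ = 0 + ¼ = ¼)
(4*z(2, -1) - 287)² = (4*(¼) - 287)² = (1 - 287)² = (-286)² = 81796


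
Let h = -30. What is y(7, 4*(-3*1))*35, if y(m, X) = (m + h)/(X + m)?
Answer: 161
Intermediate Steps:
y(m, X) = (-30 + m)/(X + m) (y(m, X) = (m - 30)/(X + m) = (-30 + m)/(X + m))
y(7, 4*(-3*1))*35 = ((-30 + 7)/(4*(-3*1) + 7))*35 = (-23/(4*(-3) + 7))*35 = (-23/(-12 + 7))*35 = (-23/(-5))*35 = -1/5*(-23)*35 = (23/5)*35 = 161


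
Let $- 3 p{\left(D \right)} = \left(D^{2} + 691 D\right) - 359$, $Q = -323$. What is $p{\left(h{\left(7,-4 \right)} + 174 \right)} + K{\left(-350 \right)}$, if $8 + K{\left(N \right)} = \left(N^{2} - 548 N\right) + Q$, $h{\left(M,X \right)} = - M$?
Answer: $\frac{798980}{3} \approx 2.6633 \cdot 10^{5}$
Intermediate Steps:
$K{\left(N \right)} = -331 + N^{2} - 548 N$ ($K{\left(N \right)} = -8 - \left(323 - N^{2} + 548 N\right) = -331 + N^{2} - 548 N$)
$p{\left(D \right)} = \frac{359}{3} - \frac{691 D}{3} - \frac{D^{2}}{3}$ ($p{\left(D \right)} = - \frac{\left(D^{2} + 691 D\right) - 359}{3} = - \frac{-359 + D^{2} + 691 D}{3} = \frac{359}{3} - \frac{691 D}{3} - \frac{D^{2}}{3}$)
$p{\left(h{\left(7,-4 \right)} + 174 \right)} + K{\left(-350 \right)} = \left(\frac{359}{3} - \frac{691 \left(\left(-1\right) 7 + 174\right)}{3} - \frac{\left(\left(-1\right) 7 + 174\right)^{2}}{3}\right) - \left(-191469 - 122500\right) = \left(\frac{359}{3} - \frac{691 \left(-7 + 174\right)}{3} - \frac{\left(-7 + 174\right)^{2}}{3}\right) + \left(-331 + 122500 + 191800\right) = \left(\frac{359}{3} - \frac{115397}{3} - \frac{167^{2}}{3}\right) + 313969 = \left(\frac{359}{3} - \frac{115397}{3} - \frac{27889}{3}\right) + 313969 = - \frac{142927}{3} + 313969 = \frac{798980}{3}$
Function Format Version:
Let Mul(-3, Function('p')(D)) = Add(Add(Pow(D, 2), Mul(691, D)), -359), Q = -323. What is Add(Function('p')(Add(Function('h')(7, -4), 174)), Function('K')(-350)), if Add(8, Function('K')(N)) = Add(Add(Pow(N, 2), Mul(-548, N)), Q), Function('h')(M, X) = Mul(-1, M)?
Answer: Rational(798980, 3) ≈ 2.6633e+5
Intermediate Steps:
Function('K')(N) = Add(-331, Pow(N, 2), Mul(-548, N)) (Function('K')(N) = Add(-8, Add(Add(Pow(N, 2), Mul(-548, N)), -323)) = Add(-8, Add(-323, Pow(N, 2), Mul(-548, N))) = Add(-331, Pow(N, 2), Mul(-548, N)))
Function('p')(D) = Add(Rational(359, 3), Mul(Rational(-691, 3), D), Mul(Rational(-1, 3), Pow(D, 2))) (Function('p')(D) = Mul(Rational(-1, 3), Add(Add(Pow(D, 2), Mul(691, D)), -359)) = Mul(Rational(-1, 3), Add(-359, Pow(D, 2), Mul(691, D))) = Add(Rational(359, 3), Mul(Rational(-691, 3), D), Mul(Rational(-1, 3), Pow(D, 2))))
Add(Function('p')(Add(Function('h')(7, -4), 174)), Function('K')(-350)) = Add(Add(Rational(359, 3), Mul(Rational(-691, 3), Add(Mul(-1, 7), 174)), Mul(Rational(-1, 3), Pow(Add(Mul(-1, 7), 174), 2))), Add(-331, Pow(-350, 2), Mul(-548, -350))) = Add(Add(Rational(359, 3), Mul(Rational(-691, 3), Add(-7, 174)), Mul(Rational(-1, 3), Pow(Add(-7, 174), 2))), Add(-331, 122500, 191800)) = Add(Add(Rational(359, 3), Mul(Rational(-691, 3), 167), Mul(Rational(-1, 3), Pow(167, 2))), 313969) = Add(Add(Rational(359, 3), Rational(-115397, 3), Mul(Rational(-1, 3), 27889)), 313969) = Add(Add(Rational(359, 3), Rational(-115397, 3), Rational(-27889, 3)), 313969) = Add(Rational(-142927, 3), 313969) = Rational(798980, 3)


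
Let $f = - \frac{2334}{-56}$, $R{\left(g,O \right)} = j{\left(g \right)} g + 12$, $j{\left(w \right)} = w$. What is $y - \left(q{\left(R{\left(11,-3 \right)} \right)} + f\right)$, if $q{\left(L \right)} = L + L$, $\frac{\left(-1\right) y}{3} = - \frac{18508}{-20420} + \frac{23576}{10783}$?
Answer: $- \frac{488532624589}{1541322020} \approx -316.96$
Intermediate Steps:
$y = - \frac{510745263}{55047215}$ ($y = - 3 \left(- \frac{18508}{-20420} + \frac{23576}{10783}\right) = - 3 \left(\left(-18508\right) \left(- \frac{1}{20420}\right) + 23576 \cdot \frac{1}{10783}\right) = - 3 \left(\frac{4627}{5105} + \frac{23576}{10783}\right) = \left(-3\right) \frac{170248421}{55047215} = - \frac{510745263}{55047215} \approx -9.2783$)
$R{\left(g,O \right)} = 12 + g^{2}$ ($R{\left(g,O \right)} = g g + 12 = g^{2} + 12 = 12 + g^{2}$)
$q{\left(L \right)} = 2 L$
$f = \frac{1167}{28}$ ($f = \left(-2334\right) \left(- \frac{1}{56}\right) = \frac{1167}{28} \approx 41.679$)
$y - \left(q{\left(R{\left(11,-3 \right)} \right)} + f\right) = - \frac{510745263}{55047215} - \left(2 \left(12 + 11^{2}\right) + \frac{1167}{28}\right) = - \frac{510745263}{55047215} - \left(2 \left(12 + 121\right) + \frac{1167}{28}\right) = - \frac{510745263}{55047215} - \left(2 \cdot 133 + \frac{1167}{28}\right) = - \frac{510745263}{55047215} - \left(266 + \frac{1167}{28}\right) = - \frac{510745263}{55047215} - \frac{8615}{28} = - \frac{488532624589}{1541322020}$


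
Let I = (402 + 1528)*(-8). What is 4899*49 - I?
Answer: 255491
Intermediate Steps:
I = -15440 (I = 1930*(-8) = -15440)
4899*49 - I = 4899*49 - 1*(-15440) = 240051 + 15440 = 255491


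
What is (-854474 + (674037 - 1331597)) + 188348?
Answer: -1323686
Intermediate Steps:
(-854474 + (674037 - 1331597)) + 188348 = (-854474 - 657560) + 188348 = -1512034 + 188348 = -1323686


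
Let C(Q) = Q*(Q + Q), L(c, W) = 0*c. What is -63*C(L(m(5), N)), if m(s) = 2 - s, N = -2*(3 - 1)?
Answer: 0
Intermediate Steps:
N = -4 (N = -2*2 = -4)
L(c, W) = 0
C(Q) = 2*Q**2 (C(Q) = Q*(2*Q) = 2*Q**2)
-63*C(L(m(5), N)) = -126*0**2 = -126*0 = -63*0 = 0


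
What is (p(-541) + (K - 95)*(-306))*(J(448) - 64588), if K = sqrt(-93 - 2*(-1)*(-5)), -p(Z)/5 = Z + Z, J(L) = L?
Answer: -2211547200 + 19626840*I*sqrt(103) ≈ -2.2115e+9 + 1.9919e+8*I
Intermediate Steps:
p(Z) = -10*Z (p(Z) = -5*(Z + Z) = -10*Z)
K = I*sqrt(103) (K = sqrt(-93 + 2*(-5)) = sqrt(-93 - 10) = sqrt(-103) = I*sqrt(103) ≈ 10.149*I)
(p(-541) + (K - 95)*(-306))*(J(448) - 64588) = (-10*(-541) + (I*sqrt(103) - 95)*(-306))*(448 - 64588) = (5410 + (-95 + I*sqrt(103))*(-306))*(-64140) = (5410 + (29070 - 306*I*sqrt(103)))*(-64140) = (34480 - 306*I*sqrt(103))*(-64140) = -2211547200 + 19626840*I*sqrt(103)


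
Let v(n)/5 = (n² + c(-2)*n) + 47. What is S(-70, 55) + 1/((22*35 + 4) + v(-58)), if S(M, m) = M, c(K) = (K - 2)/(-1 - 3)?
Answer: -1227729/17539 ≈ -70.000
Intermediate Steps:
c(K) = ½ - K/4 (c(K) = (-2 + K)/(-4) = (-2 + K)*(-¼) = ½ - K/4)
v(n) = 235 + 5*n + 5*n² (v(n) = 5*((n² + (½ - ¼*(-2))*n) + 47) = 5*((n² + (½ + ½)*n) + 47) = 5*((n² + 1*n) + 47) = 5*((n² + n) + 47) = 5*((n + n²) + 47) = 5*(47 + n + n²) = 235 + 5*n + 5*n²)
S(-70, 55) + 1/((22*35 + 4) + v(-58)) = -70 + 1/((22*35 + 4) + (235 + 5*(-58) + 5*(-58)²)) = -70 + 1/((770 + 4) + (235 - 290 + 5*3364)) = -70 + 1/(774 + (235 - 290 + 16820)) = -70 + 1/(774 + 16765) = -70 + 1/17539 = -1227729/17539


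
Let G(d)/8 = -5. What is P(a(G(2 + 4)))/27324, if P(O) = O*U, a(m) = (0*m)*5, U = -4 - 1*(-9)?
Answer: 0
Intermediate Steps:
U = 5 (U = -4 + 9 = 5)
G(d) = -40 (G(d) = 8*(-5) = -40)
a(m) = 0 (a(m) = 0*5 = 0)
P(O) = 5*O (P(O) = O*5 = 5*O)
P(a(G(2 + 4)))/27324 = (5*0)/27324 = 0*(1/27324) = 0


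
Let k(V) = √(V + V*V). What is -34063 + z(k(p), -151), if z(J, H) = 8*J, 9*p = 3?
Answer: -102173/3 ≈ -34058.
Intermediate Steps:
p = ⅓ (p = (⅑)*3 = ⅓ ≈ 0.33333)
k(V) = √(V + V²)
-34063 + z(k(p), -151) = -34063 + 8*√((1 + ⅓)/3) = -34063 + 8*√((⅓)*(4/3)) = -34063 + 8*√(4/9) = -34063 + 8*(⅔) = -34063 + 16/3 = -102173/3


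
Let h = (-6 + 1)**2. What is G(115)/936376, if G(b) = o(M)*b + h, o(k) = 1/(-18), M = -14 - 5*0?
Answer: 335/16854768 ≈ 1.9876e-5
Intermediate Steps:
M = -14 (M = -14 - 1*0 = -14 + 0 = -14)
o(k) = -1/18
h = 25 (h = (-5)**2 = 25)
G(b) = 25 - b/18 (G(b) = -b/18 + 25 = 25 - b/18)
G(115)/936376 = (25 - 1/18*115)/936376 = (25 - 115/18)*(1/936376) = (335/18)*(1/936376) = 335/16854768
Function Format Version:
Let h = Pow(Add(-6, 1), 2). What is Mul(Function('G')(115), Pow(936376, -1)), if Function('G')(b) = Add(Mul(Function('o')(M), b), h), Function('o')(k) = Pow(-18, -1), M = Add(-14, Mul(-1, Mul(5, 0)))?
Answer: Rational(335, 16854768) ≈ 1.9876e-5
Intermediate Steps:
M = -14 (M = Add(-14, Mul(-1, 0)) = Add(-14, 0) = -14)
Function('o')(k) = Rational(-1, 18)
h = 25 (h = Pow(-5, 2) = 25)
Function('G')(b) = Add(25, Mul(Rational(-1, 18), b)) (Function('G')(b) = Add(Mul(Rational(-1, 18), b), 25) = Add(25, Mul(Rational(-1, 18), b)))
Mul(Function('G')(115), Pow(936376, -1)) = Mul(Add(25, Mul(Rational(-1, 18), 115)), Pow(936376, -1)) = Mul(Add(25, Rational(-115, 18)), Rational(1, 936376)) = Mul(Rational(335, 18), Rational(1, 936376)) = Rational(335, 16854768)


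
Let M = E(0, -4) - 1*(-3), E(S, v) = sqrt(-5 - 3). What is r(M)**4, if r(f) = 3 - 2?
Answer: 1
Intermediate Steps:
E(S, v) = 2*I*sqrt(2) (E(S, v) = sqrt(-8) = 2*I*sqrt(2))
M = 3 + 2*I*sqrt(2) (M = 2*I*sqrt(2) - 1*(-3) = 2*I*sqrt(2) + 3 = 3 + 2*I*sqrt(2) ≈ 3.0 + 2.8284*I)
r(f) = 1
r(M)**4 = 1**4 = 1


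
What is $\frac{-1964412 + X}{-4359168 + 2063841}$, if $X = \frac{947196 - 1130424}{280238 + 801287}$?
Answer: $\frac{708186957176}{827484511225} \approx 0.85583$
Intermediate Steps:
$X = - \frac{183228}{1081525} \approx -0.16942$
$\frac{-1964412 + X}{-4359168 + 2063841} = \frac{-1964412 - \frac{183228}{1081525}}{-4359168 + 2063841} = - \frac{2124560871528}{1081525 \left(-2295327\right)} = \left(- \frac{2124560871528}{1081525}\right) \left(- \frac{1}{2295327}\right) = \frac{708186957176}{827484511225}$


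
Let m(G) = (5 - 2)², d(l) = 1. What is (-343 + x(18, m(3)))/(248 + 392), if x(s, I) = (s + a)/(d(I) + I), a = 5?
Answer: -3407/6400 ≈ -0.53234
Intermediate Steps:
m(G) = 9 (m(G) = 3² = 9)
x(s, I) = (5 + s)/(1 + I) (x(s, I) = (s + 5)/(1 + I) = (5 + s)/(1 + I))
(-343 + x(18, m(3)))/(248 + 392) = (-343 + (5 + 18)/(1 + 9))/(248 + 392) = (-343 + 23/10)/640 = (-343 + (⅒)*23)*(1/640) = (-343 + 23/10)*(1/640) = -3407/10*1/640 = -3407/6400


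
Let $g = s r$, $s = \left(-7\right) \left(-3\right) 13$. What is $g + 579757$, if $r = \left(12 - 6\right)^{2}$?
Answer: $589585$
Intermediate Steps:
$s = 273$ ($s = 21 \cdot 13 = 273$)
$r = 36$ ($r = 6^{2} = 36$)
$g = 9828$ ($g = 273 \cdot 36 = 9828$)
$g + 579757 = 9828 + 579757 = 589585$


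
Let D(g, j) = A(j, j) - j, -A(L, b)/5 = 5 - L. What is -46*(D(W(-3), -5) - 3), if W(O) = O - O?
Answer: 2208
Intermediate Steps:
A(L, b) = -25 + 5*L (A(L, b) = -5*(5 - L) = -25 + 5*L)
W(O) = 0
D(g, j) = -25 + 4*j (D(g, j) = (-25 + 5*j) - j = -25 + 4*j)
-46*(D(W(-3), -5) - 3) = -46*((-25 + 4*(-5)) - 3) = -46*((-25 - 20) - 3) = -46*(-45 - 3) = -46*(-48) = 2208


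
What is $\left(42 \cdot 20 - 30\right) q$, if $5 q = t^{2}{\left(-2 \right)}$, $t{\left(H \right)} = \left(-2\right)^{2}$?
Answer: $2592$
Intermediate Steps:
$t{\left(H \right)} = 4$
$q = \frac{16}{5}$ ($q = \frac{4^{2}}{5} = \frac{1}{5} \cdot 16 = \frac{16}{5} \approx 3.2$)
$\left(42 \cdot 20 - 30\right) q = \left(42 \cdot 20 - 30\right) \frac{16}{5} = \left(840 - 30\right) \frac{16}{5} = 810 \cdot \frac{16}{5} = 2592$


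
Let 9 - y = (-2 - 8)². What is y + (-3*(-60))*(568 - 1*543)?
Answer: 4409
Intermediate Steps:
y = -91 (y = 9 - (-2 - 8)² = 9 - 1*(-10)² = 9 - 1*100 = 9 - 100 = -91)
y + (-3*(-60))*(568 - 1*543) = -91 + (-3*(-60))*(568 - 1*543) = -91 + 180*(568 - 543) = -91 + 180*25 = -91 + 4500 = 4409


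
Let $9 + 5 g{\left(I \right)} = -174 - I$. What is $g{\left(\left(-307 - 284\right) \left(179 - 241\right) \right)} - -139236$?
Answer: $131871$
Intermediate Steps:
$g{\left(I \right)} = - \frac{183}{5} - \frac{I}{5}$ ($g{\left(I \right)} = - \frac{9}{5} + \frac{-174 - I}{5} = - \frac{9}{5} - \left(\frac{174}{5} + \frac{I}{5}\right) = - \frac{183}{5} - \frac{I}{5}$)
$g{\left(\left(-307 - 284\right) \left(179 - 241\right) \right)} - -139236 = \left(- \frac{183}{5} - \frac{\left(-307 - 284\right) \left(179 - 241\right)}{5}\right) - -139236 = \left(- \frac{183}{5} - \frac{\left(-591\right) \left(-62\right)}{5}\right) + 139236 = \left(- \frac{183}{5} - \frac{36642}{5}\right) + 139236 = -7365 + 139236 = 131871$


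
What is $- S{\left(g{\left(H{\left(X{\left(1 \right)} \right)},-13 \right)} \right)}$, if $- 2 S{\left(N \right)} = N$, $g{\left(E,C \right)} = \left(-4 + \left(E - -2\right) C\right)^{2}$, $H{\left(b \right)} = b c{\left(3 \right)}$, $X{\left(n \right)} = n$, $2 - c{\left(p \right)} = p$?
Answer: $\frac{289}{2} \approx 144.5$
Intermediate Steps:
$c{\left(p \right)} = 2 - p$
$H{\left(b \right)} = - b$ ($H{\left(b \right)} = b \left(2 - 3\right) = b \left(-1\right) = - b$)
$g{\left(E,C \right)} = \left(-4 + C \left(2 + E\right)\right)^{2}$ ($g{\left(E,C \right)} = \left(-4 + \left(E + 2\right) C\right)^{2} = \left(-4 + \left(2 + E\right) C\right)^{2} = \left(-4 + C \left(2 + E\right)\right)^{2}$)
$S{\left(N \right)} = - \frac{N}{2}$
$- S{\left(g{\left(H{\left(X{\left(1 \right)} \right)},-13 \right)} \right)} = - \frac{\left(-1\right) \left(-4 + 2 \left(-13\right) - 13 \left(\left(-1\right) 1\right)\right)^{2}}{2} = - \frac{\left(-1\right) \left(-4 - 26 - -13\right)^{2}}{2} = - \frac{\left(-1\right) \left(-4 - 26 + 13\right)^{2}}{2} = - \frac{\left(-1\right) \left(-17\right)^{2}}{2} = - \frac{\left(-1\right) 289}{2} = \left(-1\right) \left(- \frac{289}{2}\right) = \frac{289}{2}$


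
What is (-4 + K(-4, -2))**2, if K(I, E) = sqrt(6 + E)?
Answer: 4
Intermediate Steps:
(-4 + K(-4, -2))**2 = (-4 + sqrt(6 - 2))**2 = (-4 + sqrt(4))**2 = (-4 + 2)**2 = (-2)**2 = 4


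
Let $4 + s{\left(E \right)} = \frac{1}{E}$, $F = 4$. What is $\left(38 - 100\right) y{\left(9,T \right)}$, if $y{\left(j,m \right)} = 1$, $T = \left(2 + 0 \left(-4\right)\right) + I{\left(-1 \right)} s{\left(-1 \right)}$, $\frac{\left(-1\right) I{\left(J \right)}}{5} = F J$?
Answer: $-62$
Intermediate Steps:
$s{\left(E \right)} = -4 + \frac{1}{E}$
$I{\left(J \right)} = - 20 J$ ($I{\left(J \right)} = - 5 \cdot 4 J = - 20 J$)
$T = -98$ ($T = \left(2 + 0 \left(-4\right)\right) + \left(-20\right) \left(-1\right) \left(-4 + \frac{1}{-1}\right) = \left(2 + 0\right) + 20 \left(-4 - 1\right) = 2 + 20 \left(-5\right) = 2 - 100 = -98$)
$\left(38 - 100\right) y{\left(9,T \right)} = \left(38 - 100\right) 1 = \left(-62\right) 1 = -62$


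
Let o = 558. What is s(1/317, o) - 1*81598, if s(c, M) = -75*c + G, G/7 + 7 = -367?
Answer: -26696547/317 ≈ -84216.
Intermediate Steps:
G = -2618 (G = -49 + 7*(-367) = -49 - 2569 = -2618)
s(c, M) = -2618 - 75*c (s(c, M) = -75*c - 2618 = -2618 - 75*c)
s(1/317, o) - 1*81598 = (-2618 - 75/317) - 1*81598 = (-2618 - 75*1/317) - 81598 = (-2618 - 75/317) - 81598 = -829981/317 - 81598 = -26696547/317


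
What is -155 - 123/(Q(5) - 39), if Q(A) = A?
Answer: -5147/34 ≈ -151.38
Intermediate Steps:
-155 - 123/(Q(5) - 39) = -155 - 123/(5 - 39) = -155 - 123/(-34) = -155 - 123*(-1/34) = -155 + 123/34 = -5147/34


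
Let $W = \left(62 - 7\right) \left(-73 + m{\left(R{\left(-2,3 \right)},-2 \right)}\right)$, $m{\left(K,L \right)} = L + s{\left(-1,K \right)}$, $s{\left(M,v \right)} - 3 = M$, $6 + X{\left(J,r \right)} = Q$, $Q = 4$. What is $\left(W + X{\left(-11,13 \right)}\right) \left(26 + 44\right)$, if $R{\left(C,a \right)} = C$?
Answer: $-281190$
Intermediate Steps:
$X{\left(J,r \right)} = -2$ ($X{\left(J,r \right)} = -6 + 4 = -2$)
$s{\left(M,v \right)} = 3 + M$
$m{\left(K,L \right)} = 2 + L$ ($m{\left(K,L \right)} = L + \left(3 - 1\right) = L + 2 = 2 + L$)
$W = -4015$ ($W = \left(62 - 7\right) \left(-73 + \left(2 - 2\right)\right) = 55 \left(-73 + 0\right) = 55 \left(-73\right) = -4015$)
$\left(W + X{\left(-11,13 \right)}\right) \left(26 + 44\right) = \left(-4015 - 2\right) \left(26 + 44\right) = \left(-4017\right) 70 = -281190$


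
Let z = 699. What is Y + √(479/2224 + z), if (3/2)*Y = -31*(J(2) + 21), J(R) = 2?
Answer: -1426/3 + √216152645/556 ≈ -448.89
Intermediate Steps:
Y = -1426/3 (Y = 2*(-31*(2 + 21))/3 = 2*(-31*23)/3 = (⅔)*(-713) = -1426/3 ≈ -475.33)
Y + √(479/2224 + z) = -1426/3 + √(479/2224 + 699) = -1426/3 + √(1555055/2224) = -1426/3 + √216152645/556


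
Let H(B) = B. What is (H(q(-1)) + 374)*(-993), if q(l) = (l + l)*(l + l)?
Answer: -375354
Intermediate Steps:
q(l) = 4*l² (q(l) = (2*l)*(2*l) = 4*l²)
(H(q(-1)) + 374)*(-993) = (4*(-1)² + 374)*(-993) = (4*1 + 374)*(-993) = (4 + 374)*(-993) = 378*(-993) = -375354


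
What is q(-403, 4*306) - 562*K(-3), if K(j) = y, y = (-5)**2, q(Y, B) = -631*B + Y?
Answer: -786797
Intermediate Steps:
q(Y, B) = Y - 631*B
y = 25
K(j) = 25
q(-403, 4*306) - 562*K(-3) = (-403 - 2524*306) - 562*25 = (-403 - 631*1224) - 14050 = (-403 - 772344) - 14050 = -772747 - 14050 = -786797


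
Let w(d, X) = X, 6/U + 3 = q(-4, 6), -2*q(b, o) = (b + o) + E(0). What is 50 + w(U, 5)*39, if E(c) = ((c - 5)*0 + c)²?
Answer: 245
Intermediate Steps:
E(c) = c² (E(c) = ((-5 + c)*0 + c)² = (0 + c)² = c²)
q(b, o) = -b/2 - o/2 (q(b, o) = -((b + o) + 0²)/2 = -((b + o) + 0)/2 = -(b + o)/2 = -b/2 - o/2)
U = -3/2 (U = 6/(-3 + (-½*(-4) - ½*6)) = 6/(-3 + (2 - 3)) = 6/(-3 - 1) = 6/(-4) = 6*(-¼) = -3/2 ≈ -1.5000)
50 + w(U, 5)*39 = 50 + 5*39 = 50 + 195 = 245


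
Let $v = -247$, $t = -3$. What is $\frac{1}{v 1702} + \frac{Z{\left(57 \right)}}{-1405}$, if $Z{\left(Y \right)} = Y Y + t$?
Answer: $- \frac{1364600329}{590653570} \approx -2.3103$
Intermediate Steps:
$Z{\left(Y \right)} = -3 + Y^{2}$ ($Z{\left(Y \right)} = Y Y - 3 = Y^{2} - 3 = -3 + Y^{2}$)
$\frac{1}{v 1702} + \frac{Z{\left(57 \right)}}{-1405} = \frac{1}{\left(-247\right) 1702} + \frac{-3 + 57^{2}}{-1405} = \left(- \frac{1}{247}\right) \frac{1}{1702} + \left(-3 + 3249\right) \left(- \frac{1}{1405}\right) = - \frac{1}{420394} + 3246 \left(- \frac{1}{1405}\right) = - \frac{1}{420394} - \frac{3246}{1405} = - \frac{1364600329}{590653570}$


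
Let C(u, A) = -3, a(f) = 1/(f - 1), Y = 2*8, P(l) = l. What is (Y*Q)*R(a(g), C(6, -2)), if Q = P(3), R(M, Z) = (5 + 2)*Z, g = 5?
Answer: -1008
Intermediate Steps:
Y = 16
a(f) = 1/(-1 + f)
R(M, Z) = 7*Z
Q = 3
(Y*Q)*R(a(g), C(6, -2)) = (16*3)*(7*(-3)) = 48*(-21) = -1008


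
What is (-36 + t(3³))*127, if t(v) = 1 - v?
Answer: -7874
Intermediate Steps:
(-36 + t(3³))*127 = (-36 + (1 - 1*3³))*127 = (-36 + (1 - 1*27))*127 = (-36 + (1 - 27))*127 = (-36 - 26)*127 = -62*127 = -7874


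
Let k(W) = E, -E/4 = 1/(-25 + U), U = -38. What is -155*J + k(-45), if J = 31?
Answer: -302711/63 ≈ -4804.9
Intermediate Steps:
E = 4/63 (E = -4/(-25 - 38) = -4/(-63) = -4*(-1/63) = 4/63 ≈ 0.063492)
k(W) = 4/63
-155*J + k(-45) = -155*31 + 4/63 = -4805 + 4/63 = -302711/63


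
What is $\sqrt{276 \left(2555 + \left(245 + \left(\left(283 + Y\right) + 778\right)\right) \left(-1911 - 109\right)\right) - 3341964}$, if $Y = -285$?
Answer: $8 i \sqrt{8935386} \approx 23914.0 i$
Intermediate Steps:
$\sqrt{276 \left(2555 + \left(245 + \left(\left(283 + Y\right) + 778\right)\right) \left(-1911 - 109\right)\right) - 3341964} = \sqrt{276 \left(2555 + \left(245 + \left(\left(283 - 285\right) + 778\right)\right) \left(-1911 - 109\right)\right) - 3341964} = \sqrt{276 \left(2555 + \left(245 + \left(-2 + 778\right)\right) \left(-2020\right)\right) - 3341964} = \sqrt{276 \left(2555 + \left(245 + 776\right) \left(-2020\right)\right) - 3341964} = \sqrt{276 \left(2555 + 1021 \left(-2020\right)\right) - 3341964} = \sqrt{276 \left(2555 - 2062420\right) - 3341964} = \sqrt{276 \left(-2059865\right) - 3341964} = \sqrt{-568522740 - 3341964} = \sqrt{-571864704} = 8 i \sqrt{8935386}$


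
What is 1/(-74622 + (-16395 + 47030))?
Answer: -1/43987 ≈ -2.2734e-5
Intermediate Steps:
1/(-74622 + (-16395 + 47030)) = 1/(-74622 + 30635) = 1/(-43987) = -1/43987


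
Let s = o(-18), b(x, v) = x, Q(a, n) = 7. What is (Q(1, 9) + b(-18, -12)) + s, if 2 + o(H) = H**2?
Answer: 311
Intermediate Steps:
o(H) = -2 + H**2
s = 322 (s = -2 + (-18)**2 = -2 + 324 = 322)
(Q(1, 9) + b(-18, -12)) + s = (7 - 18) + 322 = -11 + 322 = 311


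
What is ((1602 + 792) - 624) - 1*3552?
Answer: -1782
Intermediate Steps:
((1602 + 792) - 624) - 1*3552 = (2394 - 624) - 3552 = 1770 - 3552 = -1782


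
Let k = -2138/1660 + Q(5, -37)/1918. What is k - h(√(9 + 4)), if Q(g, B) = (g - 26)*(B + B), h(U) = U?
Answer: -54323/113710 - √13 ≈ -4.0833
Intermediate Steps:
Q(g, B) = 2*B*(-26 + g) (Q(g, B) = (-26 + g)*(2*B) = 2*B*(-26 + g))
k = -54323/113710 (k = -2138/1660 + (2*(-37)*(-26 + 5))/1918 = -2138*1/1660 + (2*(-37)*(-21))*(1/1918) = -1069/830 + 1554*(1/1918) = -1069/830 + 111/137 = -54323/113710 ≈ -0.47773)
k - h(√(9 + 4)) = -54323/113710 - √(9 + 4) = -54323/113710 - √13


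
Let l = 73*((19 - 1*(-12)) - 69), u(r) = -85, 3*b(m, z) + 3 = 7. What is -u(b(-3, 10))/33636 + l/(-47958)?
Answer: 16230449/268852548 ≈ 0.060369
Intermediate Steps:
b(m, z) = 4/3 (b(m, z) = -1 + (⅓)*7 = -1 + 7/3 = 4/3)
l = -2774 (l = 73*((19 + 12) - 69) = 73*(31 - 69) = 73*(-38) = -2774)
-u(b(-3, 10))/33636 + l/(-47958) = -1*(-85)/33636 - 2774/(-47958) = 85*(1/33636) - 2774*(-1/47958) = 85/33636 + 1387/23979 = 16230449/268852548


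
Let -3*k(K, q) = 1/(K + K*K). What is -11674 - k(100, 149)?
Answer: -353722199/30300 ≈ -11674.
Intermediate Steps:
k(K, q) = -1/(3*(K + K**2)) (k(K, q) = -1/(3*(K + K*K)) = -1/(3*(K + K**2)))
-11674 - k(100, 149) = -11674 - (-1)/(3*100*(1 + 100)) = -11674 - (-1)/(3*100*101) = -11674 - 1*(-1/30300) = -11674 + 1/30300 = -353722199/30300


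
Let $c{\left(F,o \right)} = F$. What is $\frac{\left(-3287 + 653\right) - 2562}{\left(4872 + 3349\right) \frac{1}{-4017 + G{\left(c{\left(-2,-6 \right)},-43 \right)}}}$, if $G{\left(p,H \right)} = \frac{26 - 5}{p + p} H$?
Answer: $\frac{19699335}{8221} \approx 2396.2$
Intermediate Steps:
$G{\left(p,H \right)} = \frac{21 H}{2 p}$ ($G{\left(p,H \right)} = \frac{21}{2 p} H = \frac{21 H}{2 p}$)
$\frac{\left(-3287 + 653\right) - 2562}{\left(4872 + 3349\right) \frac{1}{-4017 + G{\left(c{\left(-2,-6 \right)},-43 \right)}}} = \frac{\left(-3287 + 653\right) - 2562}{\left(4872 + 3349\right) \frac{1}{-4017 + \frac{21}{2} \left(-43\right) \frac{1}{-2}}} = \frac{-2634 - 2562}{8221 \frac{1}{-4017 + \frac{21}{2} \left(-43\right) \left(- \frac{1}{2}\right)}} = - \frac{5196}{8221 \frac{1}{-4017 + \frac{903}{4}}} = - \frac{5196}{8221 \frac{1}{- \frac{15165}{4}}} = - \frac{5196}{8221 \left(- \frac{4}{15165}\right)} = - \frac{5196}{- \frac{32884}{15165}} = \left(-5196\right) \left(- \frac{15165}{32884}\right) = \frac{19699335}{8221}$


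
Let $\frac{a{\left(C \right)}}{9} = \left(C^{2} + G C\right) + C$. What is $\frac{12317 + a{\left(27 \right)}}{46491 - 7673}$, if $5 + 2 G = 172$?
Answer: $\frac{78823}{77636} \approx 1.0153$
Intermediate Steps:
$G = \frac{167}{2}$ ($G = - \frac{5}{2} + \frac{1}{2} \cdot 172 = - \frac{5}{2} + 86 = \frac{167}{2} \approx 83.5$)
$a{\left(C \right)} = 9 C^{2} + \frac{1521 C}{2}$ ($a{\left(C \right)} = 9 \left(\left(C^{2} + \frac{167 C}{2}\right) + C\right) = 9 \left(C^{2} + \frac{169 C}{2}\right) = 9 C^{2} + \frac{1521 C}{2}$)
$\frac{12317 + a{\left(27 \right)}}{46491 - 7673} = \frac{12317 + \frac{9}{2} \cdot 27 \left(169 + 2 \cdot 27\right)}{46491 - 7673} = \frac{12317 + \frac{9}{2} \cdot 27 \left(169 + 54\right)}{38818} = \left(12317 + \frac{9}{2} \cdot 27 \cdot 223\right) \frac{1}{38818} = \left(12317 + \frac{54189}{2}\right) \frac{1}{38818} = \frac{78823}{2} \cdot \frac{1}{38818} = \frac{78823}{77636}$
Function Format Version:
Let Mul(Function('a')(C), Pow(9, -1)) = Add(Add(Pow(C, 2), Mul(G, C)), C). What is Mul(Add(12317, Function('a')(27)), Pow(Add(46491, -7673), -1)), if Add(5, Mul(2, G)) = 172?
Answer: Rational(78823, 77636) ≈ 1.0153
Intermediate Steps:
G = Rational(167, 2) (G = Add(Rational(-5, 2), Mul(Rational(1, 2), 172)) = Add(Rational(-5, 2), 86) = Rational(167, 2) ≈ 83.500)
Function('a')(C) = Add(Mul(9, Pow(C, 2)), Mul(Rational(1521, 2), C)) (Function('a')(C) = Mul(9, Add(Add(Pow(C, 2), Mul(Rational(167, 2), C)), C)) = Mul(9, Add(Pow(C, 2), Mul(Rational(169, 2), C))) = Add(Mul(9, Pow(C, 2)), Mul(Rational(1521, 2), C)))
Mul(Add(12317, Function('a')(27)), Pow(Add(46491, -7673), -1)) = Mul(Add(12317, Mul(Rational(9, 2), 27, Add(169, Mul(2, 27)))), Pow(Add(46491, -7673), -1)) = Mul(Add(12317, Mul(Rational(9, 2), 27, Add(169, 54))), Pow(38818, -1)) = Mul(Add(12317, Mul(Rational(9, 2), 27, 223)), Rational(1, 38818)) = Mul(Add(12317, Rational(54189, 2)), Rational(1, 38818)) = Mul(Rational(78823, 2), Rational(1, 38818)) = Rational(78823, 77636)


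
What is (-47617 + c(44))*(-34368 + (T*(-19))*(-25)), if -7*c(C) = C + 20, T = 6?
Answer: 10507565394/7 ≈ 1.5011e+9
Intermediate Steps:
c(C) = -20/7 - C/7 (c(C) = -(C + 20)/7 = -(20 + C)/7 = -20/7 - C/7)
(-47617 + c(44))*(-34368 + (T*(-19))*(-25)) = (-47617 + (-20/7 - 1/7*44))*(-34368 + (6*(-19))*(-25)) = (-47617 + (-20/7 - 44/7))*(-34368 - 114*(-25)) = (-47617 - 64/7)*(-34368 + 2850) = -333383/7*(-31518) = 10507565394/7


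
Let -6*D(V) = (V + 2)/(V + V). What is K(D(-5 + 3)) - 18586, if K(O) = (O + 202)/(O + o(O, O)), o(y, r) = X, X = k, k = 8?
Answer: -74243/4 ≈ -18561.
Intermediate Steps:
D(V) = -(2 + V)/(12*V) (D(V) = -(V + 2)/(6*(V + V)) = -(2 + V)/(6*(2*V)) = -(2 + V)*1/(2*V)/6 = -(2 + V)/(12*V))
X = 8
o(y, r) = 8
K(O) = (202 + O)/(8 + O) (K(O) = (O + 202)/(O + 8) = (202 + O)/(8 + O))
K(D(-5 + 3)) - 18586 = (202 + (-2 - (-5 + 3))/(12*(-5 + 3)))/(8 + (-2 - (-5 + 3))/(12*(-5 + 3))) - 18586 = (202 + (1/12)*(-2 - 1*(-2))/(-2))/(8 + (1/12)*(-2 - 1*(-2))/(-2)) - 18586 = (202 + (1/12)*(-1/2)*(-2 + 2))/(8 + (1/12)*(-1/2)*(-2 + 2)) - 18586 = (202 + (1/12)*(-1/2)*0)/(8 + (1/12)*(-1/2)*0) - 18586 = (202 + 0)/(8 + 0) - 18586 = 202/8 - 18586 = (1/8)*202 - 18586 = 101/4 - 18586 = -74243/4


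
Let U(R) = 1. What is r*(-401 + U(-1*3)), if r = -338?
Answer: 135200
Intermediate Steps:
r*(-401 + U(-1*3)) = -338*(-401 + 1) = -338*(-400) = 135200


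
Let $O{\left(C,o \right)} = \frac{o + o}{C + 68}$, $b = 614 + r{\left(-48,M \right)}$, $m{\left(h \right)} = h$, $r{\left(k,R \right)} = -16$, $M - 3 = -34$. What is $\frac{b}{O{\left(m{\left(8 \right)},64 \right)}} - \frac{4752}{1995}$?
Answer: $\frac{3752521}{10640} \approx 352.68$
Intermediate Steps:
$M = -31$ ($M = 3 - 34 = -31$)
$b = 598$ ($b = 614 - 16 = 598$)
$O{\left(C,o \right)} = \frac{2 o}{68 + C}$
$\frac{b}{O{\left(m{\left(8 \right)},64 \right)}} - \frac{4752}{1995} = \frac{598}{2 \cdot 64 \frac{1}{68 + 8}} - \frac{4752}{1995} = \frac{598}{2 \cdot 64 \cdot \frac{1}{76}} - \frac{1584}{665} = \frac{598}{\frac{32}{19}} - \frac{1584}{665} = 598 \cdot \frac{19}{32} - \frac{1584}{665} = \frac{5681}{16} - \frac{1584}{665} = \frac{3752521}{10640}$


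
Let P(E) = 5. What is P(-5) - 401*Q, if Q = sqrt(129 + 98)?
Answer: 5 - 401*sqrt(227) ≈ -6036.7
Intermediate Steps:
Q = sqrt(227) ≈ 15.067
P(-5) - 401*Q = 5 - 401*sqrt(227)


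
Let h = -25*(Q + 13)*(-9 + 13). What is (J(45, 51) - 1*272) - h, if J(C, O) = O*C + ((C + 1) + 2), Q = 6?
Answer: 3971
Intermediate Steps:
J(C, O) = 3 + C + C*O (J(C, O) = C*O + ((1 + C) + 2) = C*O + (3 + C) = 3 + C + C*O)
h = -1900 (h = -25*(6 + 13)*(-9 + 13) = -475*4 = -25*76 = -1900)
(J(45, 51) - 1*272) - h = ((3 + 45 + 45*51) - 1*272) - 1*(-1900) = ((3 + 45 + 2295) - 272) + 1900 = (2343 - 272) + 1900 = 2071 + 1900 = 3971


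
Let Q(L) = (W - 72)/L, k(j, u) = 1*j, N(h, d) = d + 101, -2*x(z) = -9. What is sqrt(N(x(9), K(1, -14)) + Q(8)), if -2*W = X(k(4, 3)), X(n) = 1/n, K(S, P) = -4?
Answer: sqrt(5631)/8 ≈ 9.3800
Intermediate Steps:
x(z) = 9/2 (x(z) = -1/2*(-9) = 9/2)
N(h, d) = 101 + d
k(j, u) = j
X(n) = 1/n
W = -1/8 (W = -1/2/4 = -1/2*1/4 = -1/8 ≈ -0.12500)
Q(L) = -577/(8*L) (Q(L) = (-1/8 - 72)/L = -577/(8*L))
sqrt(N(x(9), K(1, -14)) + Q(8)) = sqrt((101 - 4) - 577/8/8) = sqrt(97 - 577/8*1/8) = sqrt(97 - 577/64) = sqrt(5631/64) = sqrt(5631)/8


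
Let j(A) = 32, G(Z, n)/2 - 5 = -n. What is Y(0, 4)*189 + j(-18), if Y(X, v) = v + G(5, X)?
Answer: 2678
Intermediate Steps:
G(Z, n) = 10 - 2*n (G(Z, n) = 10 + 2*(-n) = 10 - 2*n)
Y(X, v) = 10 + v - 2*X (Y(X, v) = v + (10 - 2*X) = 10 + v - 2*X)
Y(0, 4)*189 + j(-18) = (10 + 4 - 2*0)*189 + 32 = (10 + 4 + 0)*189 + 32 = 14*189 + 32 = 2646 + 32 = 2678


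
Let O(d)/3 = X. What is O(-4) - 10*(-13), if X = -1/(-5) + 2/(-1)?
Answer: 623/5 ≈ 124.60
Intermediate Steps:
X = -9/5 (X = -1*(-1/5) + 2*(-1) = 1/5 - 2 = -9/5 ≈ -1.8000)
O(d) = -27/5 (O(d) = 3*(-9/5) = -27/5)
O(-4) - 10*(-13) = -27/5 - 10*(-13) = -27/5 + 130 = 623/5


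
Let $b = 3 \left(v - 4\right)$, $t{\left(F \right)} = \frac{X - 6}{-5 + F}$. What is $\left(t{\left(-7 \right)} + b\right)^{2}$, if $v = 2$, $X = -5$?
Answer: $\frac{3721}{144} \approx 25.84$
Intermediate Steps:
$t{\left(F \right)} = - \frac{11}{-5 + F}$ ($t{\left(F \right)} = \frac{-5 - 6}{-5 + F} = - \frac{11}{-5 + F}$)
$b = -6$ ($b = 3 \left(2 - 4\right) = 3 \left(-2\right) = -6$)
$\left(t{\left(-7 \right)} + b\right)^{2} = \left(- \frac{11}{-5 - 7} - 6\right)^{2} = \left(- \frac{11}{-12} - 6\right)^{2} = \left(\left(-11\right) \left(- \frac{1}{12}\right) - 6\right)^{2} = \left(\frac{11}{12} - 6\right)^{2} = \left(- \frac{61}{12}\right)^{2} = \frac{3721}{144}$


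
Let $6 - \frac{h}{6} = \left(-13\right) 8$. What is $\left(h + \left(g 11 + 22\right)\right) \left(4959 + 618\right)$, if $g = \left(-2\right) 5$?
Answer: $3190044$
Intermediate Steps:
$h = 660$ ($h = 36 - 6 \left(\left(-13\right) 8\right) = 36 - -624 = 36 + 624 = 660$)
$g = -10$
$\left(h + \left(g 11 + 22\right)\right) \left(4959 + 618\right) = \left(660 + \left(\left(-10\right) 11 + 22\right)\right) \left(4959 + 618\right) = \left(660 + \left(-110 + 22\right)\right) 5577 = \left(660 - 88\right) 5577 = 572 \cdot 5577 = 3190044$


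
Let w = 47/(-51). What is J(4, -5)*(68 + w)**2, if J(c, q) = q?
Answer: -58516205/2601 ≈ -22498.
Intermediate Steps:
w = -47/51 (w = 47*(-1/51) = -47/51 ≈ -0.92157)
J(4, -5)*(68 + w)**2 = -5*(68 - 47/51)**2 = -5*(3421/51)**2 = -5*11703241/2601 = -58516205/2601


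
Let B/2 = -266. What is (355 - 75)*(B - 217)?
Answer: -209720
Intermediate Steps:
B = -532 (B = 2*(-266) = -532)
(355 - 75)*(B - 217) = (355 - 75)*(-532 - 217) = 280*(-749) = -209720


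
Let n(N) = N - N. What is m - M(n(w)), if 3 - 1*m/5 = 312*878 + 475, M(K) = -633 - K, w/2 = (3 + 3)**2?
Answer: -1371407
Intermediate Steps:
w = 72 (w = 2*(3 + 3)**2 = 2*6**2 = 2*36 = 72)
n(N) = 0
m = -1372040 (m = 15 - 5*(312*878 + 475) = 15 - 5*(273936 + 475) = 15 - 5*274411 = 15 - 1372055 = -1372040)
m - M(n(w)) = -1372040 - (-633 - 1*0) = -1372040 - (-633 + 0) = -1372040 - 1*(-633) = -1372040 + 633 = -1371407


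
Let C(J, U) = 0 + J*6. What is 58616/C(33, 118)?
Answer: 29308/99 ≈ 296.04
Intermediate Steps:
C(J, U) = 6*J (C(J, U) = 0 + 6*J = 6*J)
58616/C(33, 118) = 58616/((6*33)) = 58616/198 = 58616*(1/198) = 29308/99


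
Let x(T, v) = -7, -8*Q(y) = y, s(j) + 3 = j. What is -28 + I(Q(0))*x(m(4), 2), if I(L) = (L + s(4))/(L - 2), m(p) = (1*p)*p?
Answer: -49/2 ≈ -24.500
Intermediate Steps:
m(p) = p**2 (m(p) = p*p = p**2)
s(j) = -3 + j
Q(y) = -y/8
I(L) = (1 + L)/(-2 + L) (I(L) = (L + (-3 + 4))/(L - 2) = (L + 1)/(-2 + L) = (1 + L)/(-2 + L))
-28 + I(Q(0))*x(m(4), 2) = -28 + ((1 - 1/8*0)/(-2 - 1/8*0))*(-7) = -28 + ((1 + 0)/(-2 + 0))*(-7) = -28 + (1/(-2))*(-7) = -28 - 1/2*1*(-7) = -28 - 1/2*(-7) = -28 + 7/2 = -49/2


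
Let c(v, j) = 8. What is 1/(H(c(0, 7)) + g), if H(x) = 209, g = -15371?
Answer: -1/15162 ≈ -6.5954e-5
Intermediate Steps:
1/(H(c(0, 7)) + g) = 1/(209 - 15371) = 1/(-15162) = -1/15162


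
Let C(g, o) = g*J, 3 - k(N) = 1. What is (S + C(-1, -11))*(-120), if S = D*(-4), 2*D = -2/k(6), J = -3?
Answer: -600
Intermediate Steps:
k(N) = 2 (k(N) = 3 - 1*1 = 3 - 1 = 2)
D = -½ (D = (-2/2)/2 = (-2*½)/2 = (½)*(-1) = -½ ≈ -0.50000)
C(g, o) = -3*g (C(g, o) = g*(-3) = -3*g)
S = 2 (S = -½*(-4) = 2)
(S + C(-1, -11))*(-120) = (2 - 3*(-1))*(-120) = (2 + 3)*(-120) = 5*(-120) = -600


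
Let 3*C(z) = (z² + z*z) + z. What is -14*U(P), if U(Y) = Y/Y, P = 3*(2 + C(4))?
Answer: -14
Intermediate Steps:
C(z) = z/3 + 2*z²/3 (C(z) = ((z² + z*z) + z)/3 = ((z² + z²) + z)/3 = (2*z² + z)/3 = (z + 2*z²)/3 = z/3 + 2*z²/3)
P = 42 (P = 3*(2 + (⅓)*4*(1 + 2*4)) = 3*(2 + (⅓)*4*(1 + 8)) = 3*(2 + (⅓)*4*9) = 3*(2 + 12) = 3*14 = 42)
U(Y) = 1
-14*U(P) = -14*1 = -14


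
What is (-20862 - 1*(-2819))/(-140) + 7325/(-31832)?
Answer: 143329819/1114120 ≈ 128.65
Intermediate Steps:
(-20862 - 1*(-2819))/(-140) + 7325/(-31832) = (-20862 + 2819)*(-1/140) + 7325*(-1/31832) = -18043*(-1/140) - 7325/31832 = 18043/140 - 7325/31832 = 143329819/1114120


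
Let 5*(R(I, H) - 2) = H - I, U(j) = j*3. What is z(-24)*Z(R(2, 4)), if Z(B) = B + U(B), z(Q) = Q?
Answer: -1152/5 ≈ -230.40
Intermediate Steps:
U(j) = 3*j
R(I, H) = 2 - I/5 + H/5 (R(I, H) = 2 + (H - I)/5 = 2 + (-I/5 + H/5) = 2 - I/5 + H/5)
Z(B) = 4*B (Z(B) = B + 3*B = 4*B)
z(-24)*Z(R(2, 4)) = -96*(2 - ⅕*2 + (⅕)*4) = -96*(2 - ⅖ + ⅘) = -96*12/5 = -24*48/5 = -1152/5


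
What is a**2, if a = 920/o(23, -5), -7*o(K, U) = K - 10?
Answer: 41473600/169 ≈ 2.4541e+5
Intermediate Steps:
o(K, U) = 10/7 - K/7 (o(K, U) = -(K - 10)/7 = -(-10 + K)/7 = 10/7 - K/7)
a = -6440/13 (a = 920/(10/7 - 1/7*23) = 920/(10/7 - 23/7) = 920/(-13/7) = 920*(-7/13) = -6440/13 ≈ -495.38)
a**2 = (-6440/13)**2 = 41473600/169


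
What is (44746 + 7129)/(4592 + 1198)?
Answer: 10375/1158 ≈ 8.9594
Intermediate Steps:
(44746 + 7129)/(4592 + 1198) = 51875/5790 = 51875*(1/5790) = 10375/1158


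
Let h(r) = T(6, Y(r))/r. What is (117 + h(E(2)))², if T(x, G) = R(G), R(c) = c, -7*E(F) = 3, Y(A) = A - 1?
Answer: 130321/9 ≈ 14480.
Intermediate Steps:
Y(A) = -1 + A
E(F) = -3/7 (E(F) = -⅐*3 = -3/7)
T(x, G) = G
h(r) = (-1 + r)/r
(117 + h(E(2)))² = (117 + (-1 - 3/7)/(-3/7))² = (117 - 7/3*(-10/7))² = (117 + 10/3)² = (361/3)² = 130321/9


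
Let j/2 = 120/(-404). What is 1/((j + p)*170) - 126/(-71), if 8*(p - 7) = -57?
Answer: 6193826/3506335 ≈ 1.7665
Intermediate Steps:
p = -⅛ (p = 7 + (⅛)*(-57) = 7 - 57/8 = -⅛ ≈ -0.12500)
j = -60/101 (j = 2*(120/(-404)) = 2*(120*(-1/404)) = 2*(-30/101) = -60/101 ≈ -0.59406)
1/((j + p)*170) - 126/(-71) = 1/(-60/101 - ⅛*170) - 126/(-71) = (1/170)/(-581/808) - 126*(-1/71) = -808/581*1/170 + 126/71 = -404/49385 + 126/71 = 6193826/3506335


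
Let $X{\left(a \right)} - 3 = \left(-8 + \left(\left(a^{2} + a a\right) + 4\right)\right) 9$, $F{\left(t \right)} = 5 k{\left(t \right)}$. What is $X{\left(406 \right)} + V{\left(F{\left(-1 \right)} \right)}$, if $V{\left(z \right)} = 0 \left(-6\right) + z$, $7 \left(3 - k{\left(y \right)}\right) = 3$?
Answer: $\frac{20769195}{7} \approx 2.967 \cdot 10^{6}$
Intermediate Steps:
$k{\left(y \right)} = \frac{18}{7}$ ($k{\left(y \right)} = 3 - \frac{3}{7} = \frac{18}{7}$)
$F{\left(t \right)} = \frac{90}{7}$ ($F{\left(t \right)} = 5 \cdot \frac{18}{7} = \frac{90}{7}$)
$V{\left(z \right)} = z$ ($V{\left(z \right)} = 0 + z = z$)
$X{\left(a \right)} = -33 + 18 a^{2}$ ($X{\left(a \right)} = 3 + \left(-8 + \left(\left(a^{2} + a a\right) + 4\right)\right) 9 = 3 + \left(-8 + \left(\left(a^{2} + a^{2}\right) + 4\right)\right) 9 = 3 + \left(-8 + \left(2 a^{2} + 4\right)\right) 9 = 3 + \left(-8 + \left(4 + 2 a^{2}\right)\right) 9 = 3 + \left(-4 + 2 a^{2}\right) 9 = 3 + \left(-36 + 18 a^{2}\right) = -33 + 18 a^{2}$)
$X{\left(406 \right)} + V{\left(F{\left(-1 \right)} \right)} = \left(-33 + 18 \cdot 406^{2}\right) + \frac{90}{7} = \left(-33 + 18 \cdot 164836\right) + \frac{90}{7} = \left(-33 + 2967048\right) + \frac{90}{7} = 2967015 + \frac{90}{7} = \frac{20769195}{7}$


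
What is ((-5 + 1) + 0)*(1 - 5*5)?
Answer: 96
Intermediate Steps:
((-5 + 1) + 0)*(1 - 5*5) = (-4 + 0)*(1 - 25) = -4*(-24) = 96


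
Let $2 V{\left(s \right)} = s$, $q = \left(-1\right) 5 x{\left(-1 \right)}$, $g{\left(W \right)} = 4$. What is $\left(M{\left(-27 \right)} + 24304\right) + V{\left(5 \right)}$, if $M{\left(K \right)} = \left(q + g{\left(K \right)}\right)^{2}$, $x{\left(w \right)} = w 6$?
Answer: $\frac{50925}{2} \approx 25463.0$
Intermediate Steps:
$x{\left(w \right)} = 6 w$
$q = 30$ ($q = \left(-1\right) 5 \cdot 6 \left(-1\right) = \left(-5\right) \left(-6\right) = 30$)
$V{\left(s \right)} = \frac{s}{2}$
$M{\left(K \right)} = 1156$ ($M{\left(K \right)} = \left(30 + 4\right)^{2} = 34^{2} = 1156$)
$\left(M{\left(-27 \right)} + 24304\right) + V{\left(5 \right)} = \left(1156 + 24304\right) + \frac{1}{2} \cdot 5 = 25460 + \frac{5}{2} = \frac{50925}{2}$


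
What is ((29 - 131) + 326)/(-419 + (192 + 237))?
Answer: 112/5 ≈ 22.400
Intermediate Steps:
((29 - 131) + 326)/(-419 + (192 + 237)) = (-102 + 326)/(-419 + 429) = 224/10 = 224*(⅒) = 112/5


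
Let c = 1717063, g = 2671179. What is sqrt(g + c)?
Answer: sqrt(4388242) ≈ 2094.8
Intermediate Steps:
sqrt(g + c) = sqrt(2671179 + 1717063) = sqrt(4388242)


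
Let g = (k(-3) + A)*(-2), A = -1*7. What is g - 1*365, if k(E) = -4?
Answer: -343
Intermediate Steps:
A = -7
g = 22 (g = (-4 - 7)*(-2) = -11*(-2) = 22)
g - 1*365 = 22 - 1*365 = 22 - 365 = -343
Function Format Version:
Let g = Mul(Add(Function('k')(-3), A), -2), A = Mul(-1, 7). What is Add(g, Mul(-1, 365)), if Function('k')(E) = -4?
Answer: -343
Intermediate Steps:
A = -7
g = 22 (g = Mul(Add(-4, -7), -2) = Mul(-11, -2) = 22)
Add(g, Mul(-1, 365)) = Add(22, Mul(-1, 365)) = Add(22, -365) = -343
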